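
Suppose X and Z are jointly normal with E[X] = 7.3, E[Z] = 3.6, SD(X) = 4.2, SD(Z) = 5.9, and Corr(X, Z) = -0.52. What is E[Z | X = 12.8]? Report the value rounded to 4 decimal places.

The regression of Z on X has slope ρ·σ_Z/σ_X and passes through (μ_X, μ_Z).
E[Z | X=12.8] = 3.6 + (-0.52)·(5.9/4.2)·(12.8 − (7.3)) = 3.6 + (-0.73048)·(5.5) = -0.4176.

-0.4176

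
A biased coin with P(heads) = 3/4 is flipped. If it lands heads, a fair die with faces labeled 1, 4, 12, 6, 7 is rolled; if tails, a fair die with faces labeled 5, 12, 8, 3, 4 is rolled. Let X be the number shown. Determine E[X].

E[X | heads] = (1+4+12+6+7)/5 = 6.
E[X | tails] = (5+12+8+3+4)/5 = 32/5.
E[X] = (3/4)·(6) + (1/4)·(32/5) = 61/10.

61/10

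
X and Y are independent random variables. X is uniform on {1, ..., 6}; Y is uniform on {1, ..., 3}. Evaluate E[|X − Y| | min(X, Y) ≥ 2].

17/10

Outcomes with min(X, Y) ≥ 2: (2,2), (2,3), (3,2), (3,3), (4,2), (4,3), (5,2), (5,3), (6,2), (6,3), each with probability 1/18.
E[|X − Y| | min(X, Y) ≥ 2] = (0 + 1 + 1 + 0 + 2 + 1 + 3 + 2 + 4 + 3) / 10 = 17/10.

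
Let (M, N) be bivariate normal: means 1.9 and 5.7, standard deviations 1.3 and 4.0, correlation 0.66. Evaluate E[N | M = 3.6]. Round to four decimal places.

The regression of N on M has slope ρ·σ_N/σ_M and passes through (μ_M, μ_N).
E[N | M=3.6] = 5.7 + (0.66)·(4.0/1.3)·(3.6 − (1.9)) = 5.7 + (2.03077)·(1.7) = 9.1523.

9.1523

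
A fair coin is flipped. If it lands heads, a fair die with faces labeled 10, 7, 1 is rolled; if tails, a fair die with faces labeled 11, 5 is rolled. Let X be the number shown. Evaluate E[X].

E[X | heads] = (10+7+1)/3 = 6.
E[X | tails] = (11+5)/2 = 8.
By the law of total expectation,
E[X] = (1/2)·(6) + (1/2)·(8) = 7.

7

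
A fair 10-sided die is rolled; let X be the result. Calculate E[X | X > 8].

Given X > 8, X is equally likely to be any of {9, 10}.
E[X | X > 8] = (9 + 10) / 2 = 19/2.

19/2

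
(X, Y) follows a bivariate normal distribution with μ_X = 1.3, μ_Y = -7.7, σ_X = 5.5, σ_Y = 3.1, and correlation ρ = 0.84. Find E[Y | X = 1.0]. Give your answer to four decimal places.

E[Y | X=x] = μ_Y + ρ(σ_Y/σ_X)(x − μ_X) for jointly normal variables.
E[Y | X=1.0] = -7.7 + (0.84)·(3.1/5.5)·(1.0 − (1.3)) = -7.7 + (0.47345)·(-0.3) = -7.8420.

-7.8420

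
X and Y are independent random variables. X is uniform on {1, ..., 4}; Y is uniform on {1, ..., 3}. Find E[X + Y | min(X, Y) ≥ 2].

Outcomes with min(X, Y) ≥ 2: (2,2), (2,3), (3,2), (3,3), (4,2), (4,3), each with probability 1/12.
E[X + Y | min(X, Y) ≥ 2] = (4 + 5 + 5 + 6 + 6 + 7) / 6 = 11/2.

11/2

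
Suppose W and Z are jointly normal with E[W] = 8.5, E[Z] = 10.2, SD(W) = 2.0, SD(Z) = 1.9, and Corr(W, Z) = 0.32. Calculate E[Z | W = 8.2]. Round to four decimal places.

E[Z | W=x] = μ_Z + ρ(σ_Z/σ_W)(x − μ_W) for jointly normal variables.
E[Z | W=8.2] = 10.2 + (0.32)·(1.9/2.0)·(8.2 − (8.5)) = 10.2 + (0.304)·(-0.3) = 10.1088.

10.1088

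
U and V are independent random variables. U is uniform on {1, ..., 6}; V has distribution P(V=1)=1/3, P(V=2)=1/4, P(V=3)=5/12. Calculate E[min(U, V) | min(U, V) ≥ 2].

5/2

P(min(U, V) ≥ 2) = 5/9.
Summing min(U,V)·P(x,y) over outcomes with min(U, V) ≥ 2 gives 25/18.
E[min(U, V) | min(U, V) ≥ 2] = (25/18) / (5/9) = 5/2.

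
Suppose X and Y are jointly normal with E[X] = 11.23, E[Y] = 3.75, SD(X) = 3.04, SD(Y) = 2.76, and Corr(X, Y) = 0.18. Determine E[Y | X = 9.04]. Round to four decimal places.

3.3921

E[Y | X=x] = μ_Y + ρ(σ_Y/σ_X)(x − μ_X) for jointly normal variables.
E[Y | X=9.04] = 3.75 + (0.18)·(2.76/3.04)·(9.04 − (11.23)) = 3.75 + (0.16342)·(-2.19) = 3.3921.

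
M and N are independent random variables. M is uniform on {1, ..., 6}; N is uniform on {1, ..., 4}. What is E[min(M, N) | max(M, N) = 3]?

9/5

Outcomes with max(M, N) = 3: (1,3), (2,3), (3,1), (3,2), (3,3), each with probability 1/24.
E[min(M, N) | max(M, N) = 3] = (1 + 2 + 1 + 2 + 3) / 5 = 9/5.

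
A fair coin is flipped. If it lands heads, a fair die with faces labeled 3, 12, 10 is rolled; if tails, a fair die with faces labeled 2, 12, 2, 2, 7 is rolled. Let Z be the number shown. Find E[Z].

E[Z | heads] = (3+12+10)/3 = 25/3.
E[Z | tails] = (2+12+2+2+7)/5 = 5.
By the law of total expectation,
E[Z] = (1/2)·(25/3) + (1/2)·(5) = 20/3.

20/3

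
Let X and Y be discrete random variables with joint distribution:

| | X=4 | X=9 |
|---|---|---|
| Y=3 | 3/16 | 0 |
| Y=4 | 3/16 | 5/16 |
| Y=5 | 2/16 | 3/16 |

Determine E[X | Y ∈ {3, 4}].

69/11

P(Y ∈ {3, 4}) = 11/16.
Σ X·P over the event = 4·(3/16) + 4·(3/16) + 9·(5/16) = 69/16.
E[X | Y ∈ {3, 4}] = (69/16) / (11/16) = 69/11.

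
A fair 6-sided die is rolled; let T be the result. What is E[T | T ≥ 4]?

Given T ≥ 4, T is equally likely to be any of {4, 5, 6}.
E[T | T ≥ 4] = (4 + 5 + 6) / 3 = 5.

5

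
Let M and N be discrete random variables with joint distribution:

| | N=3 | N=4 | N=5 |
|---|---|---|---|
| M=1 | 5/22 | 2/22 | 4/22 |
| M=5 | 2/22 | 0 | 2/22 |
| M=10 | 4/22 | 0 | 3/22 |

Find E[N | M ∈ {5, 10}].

43/11

P(M ∈ {5, 10}) = 1/2.
Summing N·P(M=x,N=y) over the conditioning event gives 43/22.
E[N | M ∈ {5, 10}] = (43/22) / (1/2) = 43/11.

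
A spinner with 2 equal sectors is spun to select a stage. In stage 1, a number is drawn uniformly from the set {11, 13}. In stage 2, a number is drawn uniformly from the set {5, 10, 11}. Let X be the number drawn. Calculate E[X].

E[X | stage 1] = (11+13)/2 = 12.
E[X | stage 2] = (5+10+11)/3 = 26/3.
E[X] = (1/2)·(12) + (1/2)·(26/3) = 31/3.

31/3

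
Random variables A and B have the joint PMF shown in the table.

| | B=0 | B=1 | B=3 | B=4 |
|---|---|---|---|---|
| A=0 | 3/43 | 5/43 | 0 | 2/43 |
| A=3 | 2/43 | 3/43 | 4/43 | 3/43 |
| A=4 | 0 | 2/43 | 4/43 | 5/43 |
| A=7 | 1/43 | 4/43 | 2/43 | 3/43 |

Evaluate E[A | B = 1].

45/14

P(B = 1) = 14/43.
Σ A·P over the event = 0·(5/43) + 3·(3/43) + 4·(2/43) + 7·(4/43) = 45/43.
E[A | B = 1] = (45/43) / (14/43) = 45/14.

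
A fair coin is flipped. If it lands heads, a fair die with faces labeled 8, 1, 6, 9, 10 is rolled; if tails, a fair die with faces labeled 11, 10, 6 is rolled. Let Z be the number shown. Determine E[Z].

E[Z | heads] = (8+1+6+9+10)/5 = 34/5.
E[Z | tails] = (11+10+6)/3 = 9.
By the law of total expectation,
E[Z] = (1/2)·(34/5) + (1/2)·(9) = 79/10.

79/10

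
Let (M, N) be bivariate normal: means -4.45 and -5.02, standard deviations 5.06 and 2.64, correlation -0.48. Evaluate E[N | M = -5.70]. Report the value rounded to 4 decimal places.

-4.7070

The regression of N on M has slope ρ·σ_N/σ_M and passes through (μ_M, μ_N).
E[N | M=-5.70] = -5.02 + (-0.48)·(2.64/5.06)·(-5.70 − (-4.45)) = -5.02 + (-0.25043)·(-1.25) = -4.7070.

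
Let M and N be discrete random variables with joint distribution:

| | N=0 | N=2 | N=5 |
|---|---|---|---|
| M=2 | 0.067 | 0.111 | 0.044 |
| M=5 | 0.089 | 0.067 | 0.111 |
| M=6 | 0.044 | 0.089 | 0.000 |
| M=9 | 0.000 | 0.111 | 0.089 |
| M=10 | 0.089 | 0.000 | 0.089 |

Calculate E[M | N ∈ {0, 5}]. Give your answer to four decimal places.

P(N ∈ {0, 5}) = 0.622.
Σ M·P over the event = 2·(0.067) + 2·(0.044) + 5·(0.089) + 5·(0.111) + 6·(0.044) + 9·(0.089) + 10·(0.089) + 10·(0.089) = 4.067.
E[M | N ∈ {0, 5}] = (4.067) / (0.622) = 6.5386.

6.5386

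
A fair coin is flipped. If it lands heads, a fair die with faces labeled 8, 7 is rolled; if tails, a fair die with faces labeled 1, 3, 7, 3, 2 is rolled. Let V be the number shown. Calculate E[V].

107/20

E[V | heads] = (8+7)/2 = 15/2.
E[V | tails] = (1+3+7+3+2)/5 = 16/5.
By the law of total expectation,
E[V] = (1/2)·(15/2) + (1/2)·(16/5) = 107/20.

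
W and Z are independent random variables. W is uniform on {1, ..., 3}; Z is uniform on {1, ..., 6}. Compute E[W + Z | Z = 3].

5

Outcomes with Z = 3: (1,3), (2,3), (3,3), each with probability 1/18.
E[W + Z | Z = 3] = (4 + 5 + 6) / 3 = 5.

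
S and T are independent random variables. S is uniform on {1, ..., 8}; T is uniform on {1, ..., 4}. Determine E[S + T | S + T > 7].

66/7

P(S + T > 7) = 7/16.
Summing (S+T)·P(x,y) over outcomes with S + T > 7 gives 33/8.
E[S + T | S + T > 7] = (33/8) / (7/16) = 66/7.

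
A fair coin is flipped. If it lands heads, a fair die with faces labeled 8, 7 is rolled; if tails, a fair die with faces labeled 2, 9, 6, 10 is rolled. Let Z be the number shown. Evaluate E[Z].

57/8

E[Z | heads] = (8+7)/2 = 15/2.
E[Z | tails] = (2+9+6+10)/4 = 27/4.
By the law of total expectation,
E[Z] = (1/2)·(15/2) + (1/2)·(27/4) = 57/8.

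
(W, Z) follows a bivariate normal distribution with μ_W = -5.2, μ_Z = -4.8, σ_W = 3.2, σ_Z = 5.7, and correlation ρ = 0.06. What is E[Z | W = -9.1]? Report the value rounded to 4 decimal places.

-5.2168

For a bivariate normal, E[Z | W=x] = μ_Z + ρ·(σ_Z/σ_W)·(x − μ_W).
E[Z | W=-9.1] = -4.8 + (0.06)·(5.7/3.2)·(-9.1 − (-5.2)) = -4.8 + (0.10687)·(-3.9) = -5.2168.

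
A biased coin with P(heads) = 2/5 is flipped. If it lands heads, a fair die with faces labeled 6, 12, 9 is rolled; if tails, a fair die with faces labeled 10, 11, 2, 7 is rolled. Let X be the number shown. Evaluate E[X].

81/10

E[X | heads] = (6+12+9)/3 = 9.
E[X | tails] = (10+11+2+7)/4 = 15/2.
By the law of total expectation,
E[X] = (2/5)·(9) + (3/5)·(15/2) = 81/10.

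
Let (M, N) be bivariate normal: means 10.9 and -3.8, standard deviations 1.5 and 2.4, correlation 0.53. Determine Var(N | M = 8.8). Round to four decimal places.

Var(N | M=x) = (1 − ρ²)·σ_N².
Var(N | M=8.8) = (2.4)²·(1 − (0.53)²) = 5.76·0.7191 = 4.1420.

4.1420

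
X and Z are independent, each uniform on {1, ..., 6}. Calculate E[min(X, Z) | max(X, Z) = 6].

36/11

P(max(X, Z) = 6) = 11/36.
Summing min(X,Z)·P(x,y) over outcomes with max(X, Z) = 6 gives 1.
E[min(X, Z) | max(X, Z) = 6] = (1) / (11/36) = 36/11.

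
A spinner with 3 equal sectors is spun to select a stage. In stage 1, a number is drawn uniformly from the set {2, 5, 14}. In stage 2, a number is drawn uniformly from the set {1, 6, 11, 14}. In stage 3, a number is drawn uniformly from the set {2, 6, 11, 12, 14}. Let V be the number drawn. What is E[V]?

8

E[V | stage 1] = (2+5+14)/3 = 7.
E[V | stage 2] = (1+6+11+14)/4 = 8.
E[V | stage 3] = (2+6+11+12+14)/5 = 9.
E[V] = (1/3)·(7) + (1/3)·(8) + (1/3)·(9) = 8.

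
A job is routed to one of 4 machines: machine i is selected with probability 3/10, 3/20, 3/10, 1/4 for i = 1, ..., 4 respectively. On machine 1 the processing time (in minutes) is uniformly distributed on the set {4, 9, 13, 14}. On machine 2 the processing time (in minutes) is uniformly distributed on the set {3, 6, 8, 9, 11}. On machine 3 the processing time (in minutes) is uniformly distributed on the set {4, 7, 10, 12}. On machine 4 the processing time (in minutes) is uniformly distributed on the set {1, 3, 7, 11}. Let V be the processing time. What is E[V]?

199/25

E[V | machine 1] = (4+9+13+14)/4 = 10.
E[V | machine 2] = (3+6+8+9+11)/5 = 37/5.
E[V | machine 3] = (4+7+10+12)/4 = 33/4.
E[V | machine 4] = (1+3+7+11)/4 = 11/2.
E[V] = (3/10)·(10) + (3/20)·(37/5) + (3/10)·(33/4) + (1/4)·(11/2) = 199/25.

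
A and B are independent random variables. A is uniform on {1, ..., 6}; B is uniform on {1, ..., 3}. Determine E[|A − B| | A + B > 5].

Outcomes with A + B > 5: (3,3), (4,2), (4,3), (5,1), (5,2), (5,3), (6,1), (6,2), (6,3), each with probability 1/18.
E[|A − B| | A + B > 5] = (0 + 2 + 1 + 4 + 3 + 2 + 5 + 4 + 3) / 9 = 8/3.

8/3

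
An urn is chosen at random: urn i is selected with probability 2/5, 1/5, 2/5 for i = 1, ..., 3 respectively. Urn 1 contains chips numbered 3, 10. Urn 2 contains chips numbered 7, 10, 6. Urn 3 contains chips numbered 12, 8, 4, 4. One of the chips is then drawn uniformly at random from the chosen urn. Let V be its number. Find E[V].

E[V | urn 1] = (3+10)/2 = 13/2.
E[V | urn 2] = (7+10+6)/3 = 23/3.
E[V | urn 3] = (12+8+4+4)/4 = 7.
E[V] = (2/5)·(13/2) + (1/5)·(23/3) + (2/5)·(7) = 104/15.

104/15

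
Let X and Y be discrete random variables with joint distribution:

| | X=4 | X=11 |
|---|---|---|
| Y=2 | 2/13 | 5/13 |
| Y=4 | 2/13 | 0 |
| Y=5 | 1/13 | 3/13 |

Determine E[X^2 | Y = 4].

16

P(Y = 4) = 2/13.
Σ X^2·P over the event = 16·(2/13) = 32/13.
E[X^2 | Y = 4] = (32/13) / (2/13) = 16.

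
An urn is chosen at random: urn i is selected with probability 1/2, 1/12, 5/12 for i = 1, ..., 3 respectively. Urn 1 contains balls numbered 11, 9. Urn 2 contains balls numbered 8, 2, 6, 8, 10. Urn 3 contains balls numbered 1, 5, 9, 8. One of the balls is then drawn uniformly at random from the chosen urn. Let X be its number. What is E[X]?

E[X | urn 1] = (11+9)/2 = 10.
E[X | urn 2] = (8+2+6+8+10)/5 = 34/5.
E[X | urn 3] = (1+5+9+8)/4 = 23/4.
By the law of total expectation,
E[X] = (1/2)·(10) + (1/12)·(34/5) + (5/12)·(23/4) = 637/80.

637/80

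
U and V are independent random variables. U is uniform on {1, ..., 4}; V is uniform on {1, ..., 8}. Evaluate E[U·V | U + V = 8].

P(U + V = 8) = 1/8.
Summing UV·P(x,y) over outcomes with U + V = 8 gives 25/16.
E[U·V | U + V = 8] = (25/16) / (1/8) = 25/2.

25/2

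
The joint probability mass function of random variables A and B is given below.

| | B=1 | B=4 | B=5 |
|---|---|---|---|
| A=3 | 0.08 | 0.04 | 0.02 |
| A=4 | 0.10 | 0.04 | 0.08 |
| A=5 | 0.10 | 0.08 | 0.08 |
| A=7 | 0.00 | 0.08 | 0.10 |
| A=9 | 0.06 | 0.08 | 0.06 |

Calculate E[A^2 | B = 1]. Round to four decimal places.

P(B = 1) = 0.34.
Σ A^2·P over the event = 9·(0.08) + 16·(0.10) + 25·(0.10) + 81·(0.06) = 9.68.
E[A^2 | B = 1] = (9.68) / (0.34) = 28.4706.

28.4706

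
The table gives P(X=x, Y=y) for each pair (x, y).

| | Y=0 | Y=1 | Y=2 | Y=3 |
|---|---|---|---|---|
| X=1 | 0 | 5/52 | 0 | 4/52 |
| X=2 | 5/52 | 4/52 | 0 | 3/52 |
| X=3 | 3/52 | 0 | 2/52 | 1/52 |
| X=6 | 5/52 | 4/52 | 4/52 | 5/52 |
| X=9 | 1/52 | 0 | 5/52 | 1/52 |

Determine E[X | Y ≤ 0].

29/7

P(Y ≤ 0) = 7/26.
Σ X·P over the event = 2·(5/52) + 3·(3/52) + 6·(5/52) + 9·(1/52) = 29/26.
E[X | Y ≤ 0] = (29/26) / (7/26) = 29/7.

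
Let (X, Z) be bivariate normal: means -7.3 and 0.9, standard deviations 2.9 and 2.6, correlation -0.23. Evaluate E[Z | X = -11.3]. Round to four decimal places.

E[Z | X=x] = μ_Z + ρ(σ_Z/σ_X)(x − μ_X) for jointly normal variables.
E[Z | X=-11.3] = 0.9 + (-0.23)·(2.6/2.9)·(-11.3 − (-7.3)) = 0.9 + (-0.20621)·(-4) = 1.7248.

1.7248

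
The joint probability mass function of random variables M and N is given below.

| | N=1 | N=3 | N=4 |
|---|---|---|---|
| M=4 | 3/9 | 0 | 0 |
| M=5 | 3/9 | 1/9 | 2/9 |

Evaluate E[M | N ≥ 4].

P(N ≥ 4) = 2/9.
Σ M·P over the event = 5·(2/9) = 10/9.
E[M | N ≥ 4] = (10/9) / (2/9) = 5.

5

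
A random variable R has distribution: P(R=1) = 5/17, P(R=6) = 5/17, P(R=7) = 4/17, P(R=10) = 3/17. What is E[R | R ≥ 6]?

22/3

P(R ≥ 6) = 12/17.
Σ over the event: 6·5/17 + 7·4/17 + 10·3/17 = 88/17.
E[R | R ≥ 6] = (88/17) / (12/17) = 22/3.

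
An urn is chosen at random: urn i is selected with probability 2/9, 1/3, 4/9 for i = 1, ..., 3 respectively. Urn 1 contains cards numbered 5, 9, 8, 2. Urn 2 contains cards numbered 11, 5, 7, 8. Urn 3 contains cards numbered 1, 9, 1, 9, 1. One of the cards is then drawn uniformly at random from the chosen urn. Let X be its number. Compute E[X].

E[X | urn 1] = (5+9+8+2)/4 = 6.
E[X | urn 2] = (11+5+7+8)/4 = 31/4.
E[X | urn 3] = (1+9+1+9+1)/5 = 21/5.
By the law of total expectation,
E[X] = (2/9)·(6) + (1/3)·(31/4) + (4/9)·(21/5) = 347/60.

347/60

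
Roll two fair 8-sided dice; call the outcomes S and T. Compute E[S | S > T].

P(S > T) = 7/16.
Summing S·P(x,y) over outcomes with S > T gives 21/8.
E[S | S > T] = (21/8) / (7/16) = 6.

6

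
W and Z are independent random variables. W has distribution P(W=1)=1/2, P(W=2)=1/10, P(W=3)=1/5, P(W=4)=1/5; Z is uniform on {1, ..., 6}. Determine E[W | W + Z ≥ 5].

101/41

P(W + Z ≥ 5) = 41/60.
Summing W·P(x,y) over outcomes with W + Z ≥ 5 gives 101/60.
E[W | W + Z ≥ 5] = (101/60) / (41/60) = 101/41.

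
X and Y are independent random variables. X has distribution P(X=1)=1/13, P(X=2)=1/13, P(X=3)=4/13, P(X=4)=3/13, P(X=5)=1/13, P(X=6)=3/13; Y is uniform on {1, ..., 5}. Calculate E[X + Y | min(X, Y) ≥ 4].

19/2

P(min(X, Y) ≥ 4) = 14/65.
Summing (X+Y)·P(x,y) over outcomes with min(X, Y) ≥ 4 gives 133/65.
E[X + Y | min(X, Y) ≥ 4] = (133/65) / (14/65) = 19/2.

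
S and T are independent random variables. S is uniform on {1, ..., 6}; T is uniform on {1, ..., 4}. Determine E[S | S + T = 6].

P(S + T = 6) = 1/6.
Summing S·P(x,y) over outcomes with S + T = 6 gives 7/12.
E[S | S + T = 6] = (7/12) / (1/6) = 7/2.

7/2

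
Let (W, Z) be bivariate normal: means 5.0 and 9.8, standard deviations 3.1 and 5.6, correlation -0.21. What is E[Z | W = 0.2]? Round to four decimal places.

For a bivariate normal, E[Z | W=x] = μ_Z + ρ·(σ_Z/σ_W)·(x − μ_W).
E[Z | W=0.2] = 9.8 + (-0.21)·(5.6/3.1)·(0.2 − (5.0)) = 9.8 + (-0.37935)·(-4.8) = 11.6209.

11.6209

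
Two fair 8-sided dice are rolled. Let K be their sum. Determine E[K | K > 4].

278/29

P(K > 4) = 29/32.
E[K | K > 4] = (139/16) / (29/32) = 278/29.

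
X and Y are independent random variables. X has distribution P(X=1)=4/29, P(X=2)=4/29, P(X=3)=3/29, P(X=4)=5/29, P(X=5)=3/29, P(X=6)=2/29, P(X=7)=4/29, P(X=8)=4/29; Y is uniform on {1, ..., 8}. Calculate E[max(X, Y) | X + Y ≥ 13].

P(X + Y ≥ 13) = 35/232.
Summing max(X,Y)·P(x,y) over outcomes with X + Y ≥ 13 gives 135/116.
E[max(X, Y) | X + Y ≥ 13] = (135/116) / (35/232) = 54/7.

54/7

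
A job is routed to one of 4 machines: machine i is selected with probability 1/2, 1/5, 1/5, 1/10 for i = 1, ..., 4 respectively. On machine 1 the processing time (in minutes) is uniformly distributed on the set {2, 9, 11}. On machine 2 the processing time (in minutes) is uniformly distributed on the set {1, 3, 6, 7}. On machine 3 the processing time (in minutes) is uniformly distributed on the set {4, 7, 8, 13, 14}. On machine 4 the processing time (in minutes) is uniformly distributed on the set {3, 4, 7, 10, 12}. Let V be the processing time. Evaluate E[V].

E[V | machine 1] = (2+9+11)/3 = 22/3.
E[V | machine 2] = (1+3+6+7)/4 = 17/4.
E[V | machine 3] = (4+7+8+13+14)/5 = 46/5.
E[V | machine 4] = (3+4+7+10+12)/5 = 36/5.
E[V] = (1/2)·(22/3) + (1/5)·(17/4) + (1/5)·(46/5) + (1/10)·(36/5) = 2123/300.

2123/300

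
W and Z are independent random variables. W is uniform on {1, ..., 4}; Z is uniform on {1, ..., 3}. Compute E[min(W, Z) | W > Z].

5/3

Outcomes with W > Z: (2,1), (3,1), (3,2), (4,1), (4,2), (4,3), each with probability 1/12.
E[min(W, Z) | W > Z] = (1 + 1 + 2 + 1 + 2 + 3) / 6 = 5/3.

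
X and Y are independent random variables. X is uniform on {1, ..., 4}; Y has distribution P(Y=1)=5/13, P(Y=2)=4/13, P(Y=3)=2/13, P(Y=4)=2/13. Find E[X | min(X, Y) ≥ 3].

7/2

P(min(X, Y) ≥ 3) = 2/13.
Summing X·P(x,y) over outcomes with min(X, Y) ≥ 3 gives 7/13.
E[X | min(X, Y) ≥ 3] = (7/13) / (2/13) = 7/2.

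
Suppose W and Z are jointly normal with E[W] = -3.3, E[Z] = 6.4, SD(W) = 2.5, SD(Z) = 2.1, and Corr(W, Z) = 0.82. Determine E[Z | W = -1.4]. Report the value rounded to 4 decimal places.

7.7087

For a bivariate normal, E[Z | W=x] = μ_Z + ρ·(σ_Z/σ_W)·(x − μ_W).
E[Z | W=-1.4] = 6.4 + (0.82)·(2.1/2.5)·(-1.4 − (-3.3)) = 6.4 + (0.6888)·(1.9) = 7.7087.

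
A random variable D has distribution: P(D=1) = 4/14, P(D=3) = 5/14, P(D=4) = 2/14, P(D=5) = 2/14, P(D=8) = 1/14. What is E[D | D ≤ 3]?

19/9

P(D ≤ 3) = 9/14.
Σ over the event: 1·2/7 + 3·5/14 = 19/14.
E[D | D ≤ 3] = (19/14) / (9/14) = 19/9.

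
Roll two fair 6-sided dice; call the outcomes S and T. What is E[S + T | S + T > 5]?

106/13

P(S + T > 5) = 13/18.
Summing (S+T)·P(x,y) over outcomes with S + T > 5 gives 53/9.
E[S + T | S + T > 5] = (53/9) / (13/18) = 106/13.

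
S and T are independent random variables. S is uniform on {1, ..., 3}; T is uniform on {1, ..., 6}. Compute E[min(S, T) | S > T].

4/3

P(S > T) = 1/6.
Summing min(S,T)·P(x,y) over outcomes with S > T gives 2/9.
E[min(S, T) | S > T] = (2/9) / (1/6) = 4/3.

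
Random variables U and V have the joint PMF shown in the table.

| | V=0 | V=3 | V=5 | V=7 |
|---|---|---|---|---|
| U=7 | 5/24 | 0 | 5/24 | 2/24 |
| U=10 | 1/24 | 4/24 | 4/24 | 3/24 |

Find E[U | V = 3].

P(V = 3) = 1/6.
Σ U·P over the event = 10·(4/24) = 5/3.
E[U | V = 3] = (5/3) / (1/6) = 10.

10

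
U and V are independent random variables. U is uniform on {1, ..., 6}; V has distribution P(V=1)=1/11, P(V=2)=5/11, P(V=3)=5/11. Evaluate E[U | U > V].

37/8

P(U > V) = 20/33.
Summing U·P(x,y) over outcomes with U > V gives 185/66.
E[U | U > V] = (185/66) / (20/33) = 37/8.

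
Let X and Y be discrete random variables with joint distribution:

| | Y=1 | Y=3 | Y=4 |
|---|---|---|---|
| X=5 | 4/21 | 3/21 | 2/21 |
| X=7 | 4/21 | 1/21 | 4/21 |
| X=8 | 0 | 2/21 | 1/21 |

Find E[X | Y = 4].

46/7

P(Y = 4) = 1/3.
Σ X·P over the event = 5·(2/21) + 7·(4/21) + 8·(1/21) = 46/21.
E[X | Y = 4] = (46/21) / (1/3) = 46/7.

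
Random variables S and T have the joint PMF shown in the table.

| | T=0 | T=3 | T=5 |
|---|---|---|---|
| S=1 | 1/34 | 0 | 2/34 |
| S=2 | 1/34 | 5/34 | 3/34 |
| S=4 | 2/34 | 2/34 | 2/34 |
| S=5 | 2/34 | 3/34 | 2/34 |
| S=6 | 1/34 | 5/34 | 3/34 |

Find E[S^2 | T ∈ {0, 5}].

327/19

P(T ∈ {0, 5}) = 19/34.
Summing S^2·P(S=x,T=y) over the conditioning event gives 327/34.
E[S^2 | T ∈ {0, 5}] = (327/34) / (19/34) = 327/19.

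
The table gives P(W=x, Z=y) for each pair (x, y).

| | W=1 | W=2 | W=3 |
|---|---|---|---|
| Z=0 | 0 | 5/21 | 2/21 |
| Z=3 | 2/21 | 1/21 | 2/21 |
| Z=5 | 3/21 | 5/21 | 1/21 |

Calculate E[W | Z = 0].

P(Z = 0) = 1/3.
Σ W·P over the event = 2·(5/21) + 3·(2/21) = 16/21.
E[W | Z = 0] = (16/21) / (1/3) = 16/7.

16/7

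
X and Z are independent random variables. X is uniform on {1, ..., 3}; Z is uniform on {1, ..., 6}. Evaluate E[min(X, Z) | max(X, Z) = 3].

Outcomes with max(X, Z) = 3: (1,3), (2,3), (3,1), (3,2), (3,3), each with probability 1/18.
E[min(X, Z) | max(X, Z) = 3] = (1 + 2 + 1 + 2 + 3) / 5 = 9/5.

9/5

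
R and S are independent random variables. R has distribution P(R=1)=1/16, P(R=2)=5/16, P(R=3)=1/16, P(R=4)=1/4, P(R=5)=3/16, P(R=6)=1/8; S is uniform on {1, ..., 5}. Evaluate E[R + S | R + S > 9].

72/7

P(R + S > 9) = 7/80.
Summing (R+S)·P(x,y) over outcomes with R + S > 9 gives 9/10.
E[R + S | R + S > 9] = (9/10) / (7/80) = 72/7.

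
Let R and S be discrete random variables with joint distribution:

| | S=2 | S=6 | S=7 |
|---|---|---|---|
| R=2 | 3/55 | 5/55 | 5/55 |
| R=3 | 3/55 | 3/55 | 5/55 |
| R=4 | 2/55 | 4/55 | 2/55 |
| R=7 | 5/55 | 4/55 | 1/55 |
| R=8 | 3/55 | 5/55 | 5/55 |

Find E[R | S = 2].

41/8

P(S = 2) = 16/55.
Σ R·P over the event = 2·(3/55) + 3·(3/55) + 4·(2/55) + 7·(5/55) + 8·(3/55) = 82/55.
E[R | S = 2] = (82/55) / (16/55) = 41/8.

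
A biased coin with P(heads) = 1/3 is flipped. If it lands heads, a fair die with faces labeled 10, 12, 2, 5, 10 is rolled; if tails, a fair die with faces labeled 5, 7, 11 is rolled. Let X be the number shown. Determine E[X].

347/45

E[X | heads] = (10+12+2+5+10)/5 = 39/5.
E[X | tails] = (5+7+11)/3 = 23/3.
By the law of total expectation,
E[X] = (1/3)·(39/5) + (2/3)·(23/3) = 347/45.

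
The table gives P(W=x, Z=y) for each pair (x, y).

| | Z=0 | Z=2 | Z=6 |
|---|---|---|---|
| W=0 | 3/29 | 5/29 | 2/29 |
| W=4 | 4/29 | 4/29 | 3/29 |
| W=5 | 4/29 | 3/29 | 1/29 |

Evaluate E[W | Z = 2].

P(Z = 2) = 12/29.
Σ W·P over the event = 0·(5/29) + 4·(4/29) + 5·(3/29) = 31/29.
E[W | Z = 2] = (31/29) / (12/29) = 31/12.

31/12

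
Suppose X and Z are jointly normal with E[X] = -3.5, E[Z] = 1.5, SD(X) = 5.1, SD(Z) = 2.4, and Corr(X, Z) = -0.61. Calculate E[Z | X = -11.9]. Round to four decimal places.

E[Z | X=x] = μ_Z + ρ(σ_Z/σ_X)(x − μ_X) for jointly normal variables.
E[Z | X=-11.9] = 1.5 + (-0.61)·(2.4/5.1)·(-11.9 − (-3.5)) = 1.5 + (-0.28706)·(-8.4) = 3.9113.

3.9113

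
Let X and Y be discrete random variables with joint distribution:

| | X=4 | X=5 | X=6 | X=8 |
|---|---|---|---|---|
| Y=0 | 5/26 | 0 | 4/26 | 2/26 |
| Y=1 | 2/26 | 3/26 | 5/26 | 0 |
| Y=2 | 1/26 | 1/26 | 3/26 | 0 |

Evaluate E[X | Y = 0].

P(Y = 0) = 11/26.
Σ X·P over the event = 4·(5/26) + 6·(4/26) + 8·(2/26) = 30/13.
E[X | Y = 0] = (30/13) / (11/26) = 60/11.

60/11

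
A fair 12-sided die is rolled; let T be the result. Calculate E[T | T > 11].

12

Given T > 11, T is equally likely to be any of {12}.
E[T | T > 11] = (12) / 1 = 12.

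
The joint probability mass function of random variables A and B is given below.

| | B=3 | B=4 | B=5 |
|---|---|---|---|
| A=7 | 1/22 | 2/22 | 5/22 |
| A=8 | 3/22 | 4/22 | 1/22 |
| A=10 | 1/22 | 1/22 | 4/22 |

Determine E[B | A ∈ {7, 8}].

P(A ∈ {7, 8}) = 8/11.
Summing B·P(A=x,B=y) over the conditioning event gives 3.
E[B | A ∈ {7, 8}] = (3) / (8/11) = 33/8.

33/8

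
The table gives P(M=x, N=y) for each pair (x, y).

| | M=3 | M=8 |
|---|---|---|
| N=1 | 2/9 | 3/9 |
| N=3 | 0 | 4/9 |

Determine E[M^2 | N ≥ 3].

64

P(N ≥ 3) = 4/9.
Summing M^2·P(M=x,N=y) over the conditioning event gives 256/9.
E[M^2 | N ≥ 3] = (256/9) / (4/9) = 64.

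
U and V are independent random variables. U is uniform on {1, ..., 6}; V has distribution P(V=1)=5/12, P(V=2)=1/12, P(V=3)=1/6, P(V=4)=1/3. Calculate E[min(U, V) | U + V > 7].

62/17

P(U + V > 7) = 17/72.
Summing min(U,V)·P(x,y) over outcomes with U + V > 7 gives 31/36.
E[min(U, V) | U + V > 7] = (31/36) / (17/72) = 62/17.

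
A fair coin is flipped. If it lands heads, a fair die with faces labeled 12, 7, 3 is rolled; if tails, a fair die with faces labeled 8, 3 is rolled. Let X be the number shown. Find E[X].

77/12

E[X | heads] = (12+7+3)/3 = 22/3.
E[X | tails] = (8+3)/2 = 11/2.
By the law of total expectation,
E[X] = (1/2)·(22/3) + (1/2)·(11/2) = 77/12.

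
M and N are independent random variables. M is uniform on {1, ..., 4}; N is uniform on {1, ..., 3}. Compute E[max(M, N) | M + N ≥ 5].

Outcomes with M + N ≥ 5: (2,3), (3,2), (3,3), (4,1), (4,2), (4,3), each with probability 1/12.
E[max(M, N) | M + N ≥ 5] = (3 + 3 + 3 + 4 + 4 + 4) / 6 = 7/2.

7/2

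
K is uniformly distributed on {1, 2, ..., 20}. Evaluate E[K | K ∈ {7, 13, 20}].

P(K ∈ {7, 13, 20}) = 3/20.
Σ over the event: 7·1/20 + 13·1/20 + 20·1/20 = 2.
E[K | K ∈ {7, 13, 20}] = (2) / (3/20) = 40/3.

40/3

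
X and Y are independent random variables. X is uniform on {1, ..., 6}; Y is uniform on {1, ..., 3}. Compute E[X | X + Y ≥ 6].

Outcomes with X + Y ≥ 6: (3,3), (4,2), (4,3), (5,1), (5,2), (5,3), (6,1), (6,2), (6,3), each with probability 1/18.
E[X | X + Y ≥ 6] = (3 + 4 + 4 + 5 + 5 + 5 + 6 + 6 + 6) / 9 = 44/9.

44/9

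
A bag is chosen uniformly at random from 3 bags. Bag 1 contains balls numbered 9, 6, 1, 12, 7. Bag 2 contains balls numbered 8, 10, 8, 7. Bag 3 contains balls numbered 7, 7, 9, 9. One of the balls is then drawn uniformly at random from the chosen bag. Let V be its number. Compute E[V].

31/4

E[V | bag 1] = (9+6+1+12+7)/5 = 7.
E[V | bag 2] = (8+10+8+7)/4 = 33/4.
E[V | bag 3] = (7+7+9+9)/4 = 8.
By the law of total expectation,
E[V] = (1/3)·(7) + (1/3)·(33/4) + (1/3)·(8) = 31/4.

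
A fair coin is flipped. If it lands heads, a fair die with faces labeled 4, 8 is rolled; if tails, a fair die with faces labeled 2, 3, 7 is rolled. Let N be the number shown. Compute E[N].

E[N | heads] = (4+8)/2 = 6.
E[N | tails] = (2+3+7)/3 = 4.
E[N] = (1/2)·(6) + (1/2)·(4) = 5.

5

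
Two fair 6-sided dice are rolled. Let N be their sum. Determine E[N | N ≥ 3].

P(N ≥ 3) = 35/36.
E[N | N ≥ 3] = (125/18) / (35/36) = 50/7.

50/7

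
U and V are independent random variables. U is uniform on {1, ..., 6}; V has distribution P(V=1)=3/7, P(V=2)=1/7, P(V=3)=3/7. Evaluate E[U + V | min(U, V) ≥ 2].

P(min(U, V) ≥ 2) = 10/21.
Summing (U+V)·P(x,y) over outcomes with min(U, V) ≥ 2 gives 45/14.
E[U + V | min(U, V) ≥ 2] = (45/14) / (10/21) = 27/4.

27/4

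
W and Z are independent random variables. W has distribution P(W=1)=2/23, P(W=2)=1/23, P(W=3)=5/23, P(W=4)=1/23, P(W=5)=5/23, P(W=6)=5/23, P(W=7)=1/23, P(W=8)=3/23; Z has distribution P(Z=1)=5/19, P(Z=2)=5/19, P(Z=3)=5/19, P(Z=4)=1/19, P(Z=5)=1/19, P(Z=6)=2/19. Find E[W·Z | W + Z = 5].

P(W + Z = 5) = 37/437.
Summing WZ·P(x,y) over outcomes with W + Z = 5 gives 208/437.
E[W·Z | W + Z = 5] = (208/437) / (37/437) = 208/37.

208/37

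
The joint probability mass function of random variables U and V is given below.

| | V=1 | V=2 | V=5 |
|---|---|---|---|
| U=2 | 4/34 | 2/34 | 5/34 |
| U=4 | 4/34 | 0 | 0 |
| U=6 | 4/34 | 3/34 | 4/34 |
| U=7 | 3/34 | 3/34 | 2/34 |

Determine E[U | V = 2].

43/8

P(V = 2) = 4/17.
Σ U·P over the event = 2·(2/34) + 6·(3/34) + 7·(3/34) = 43/34.
E[U | V = 2] = (43/34) / (4/17) = 43/8.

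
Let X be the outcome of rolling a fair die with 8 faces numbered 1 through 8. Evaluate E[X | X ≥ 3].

Given X ≥ 3, X is equally likely to be any of {3, 4, 5, 6, 7, 8}.
E[X | X ≥ 3] = (3 + 4 + 5 + 6 + 7 + 8) / 6 = 11/2.

11/2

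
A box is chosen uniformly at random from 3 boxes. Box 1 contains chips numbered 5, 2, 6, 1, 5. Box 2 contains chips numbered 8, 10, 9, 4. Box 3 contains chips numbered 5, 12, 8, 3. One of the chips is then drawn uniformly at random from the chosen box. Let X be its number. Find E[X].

E[X | box 1] = (5+2+6+1+5)/5 = 19/5.
E[X | box 2] = (8+10+9+4)/4 = 31/4.
E[X | box 3] = (5+12+8+3)/4 = 7.
By the law of total expectation,
E[X] = (1/3)·(19/5) + (1/3)·(31/4) + (1/3)·(7) = 371/60.

371/60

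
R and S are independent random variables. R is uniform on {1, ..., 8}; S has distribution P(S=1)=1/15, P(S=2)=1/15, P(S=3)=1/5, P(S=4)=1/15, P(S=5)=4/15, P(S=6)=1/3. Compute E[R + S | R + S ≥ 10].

P(R + S ≥ 10) = 17/40.
Summing (R+S)·P(x,y) over outcomes with R + S ≥ 10 gives 59/12.
E[R + S | R + S ≥ 10] = (59/12) / (17/40) = 590/51.

590/51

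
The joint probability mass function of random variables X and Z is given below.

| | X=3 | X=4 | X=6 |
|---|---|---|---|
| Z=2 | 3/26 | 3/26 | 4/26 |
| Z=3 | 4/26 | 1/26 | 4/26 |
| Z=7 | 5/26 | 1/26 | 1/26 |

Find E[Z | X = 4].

P(X = 4) = 5/26.
Σ Z·P over the event = 2·(3/26) + 3·(1/26) + 7·(1/26) = 8/13.
E[Z | X = 4] = (8/13) / (5/26) = 16/5.

16/5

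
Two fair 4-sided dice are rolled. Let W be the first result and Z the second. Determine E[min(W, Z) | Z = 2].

7/4

Outcomes with Z = 2: (1,2), (2,2), (3,2), (4,2), each with probability 1/16.
E[min(W, Z) | Z = 2] = (1 + 2 + 2 + 2) / 4 = 7/4.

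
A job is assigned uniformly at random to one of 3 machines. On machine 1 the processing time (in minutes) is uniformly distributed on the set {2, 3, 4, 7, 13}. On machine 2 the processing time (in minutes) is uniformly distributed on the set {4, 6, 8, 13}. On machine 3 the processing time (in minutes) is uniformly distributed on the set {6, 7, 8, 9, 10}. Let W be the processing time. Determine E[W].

E[W | machine 1] = (2+3+4+7+13)/5 = 29/5.
E[W | machine 2] = (4+6+8+13)/4 = 31/4.
E[W | machine 3] = (6+7+8+9+10)/5 = 8.
E[W] = (1/3)·(29/5) + (1/3)·(31/4) + (1/3)·(8) = 431/60.

431/60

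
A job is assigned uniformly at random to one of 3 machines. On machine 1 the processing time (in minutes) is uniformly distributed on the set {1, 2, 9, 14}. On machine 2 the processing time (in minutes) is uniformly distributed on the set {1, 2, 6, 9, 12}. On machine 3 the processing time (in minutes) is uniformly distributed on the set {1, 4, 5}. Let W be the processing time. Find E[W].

95/18

E[W | machine 1] = (1+2+9+14)/4 = 13/2.
E[W | machine 2] = (1+2+6+9+12)/5 = 6.
E[W | machine 3] = (1+4+5)/3 = 10/3.
By the law of total expectation,
E[W] = (1/3)·(13/2) + (1/3)·(6) + (1/3)·(10/3) = 95/18.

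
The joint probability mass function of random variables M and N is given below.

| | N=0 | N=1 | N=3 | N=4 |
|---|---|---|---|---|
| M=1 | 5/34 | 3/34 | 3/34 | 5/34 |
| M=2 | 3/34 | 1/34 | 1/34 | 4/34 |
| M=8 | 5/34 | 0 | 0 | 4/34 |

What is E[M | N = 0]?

51/13

P(N = 0) = 13/34.
Summing M·P(M=x,N=y) over the conditioning event gives 3/2.
E[M | N = 0] = (3/2) / (13/34) = 51/13.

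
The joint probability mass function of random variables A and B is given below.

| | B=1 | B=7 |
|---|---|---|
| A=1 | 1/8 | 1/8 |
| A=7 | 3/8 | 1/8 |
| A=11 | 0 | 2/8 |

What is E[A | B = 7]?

P(B = 7) = 1/2.
Σ A·P over the event = 1·(1/8) + 7·(1/8) + 11·(2/8) = 15/4.
E[A | B = 7] = (15/4) / (1/2) = 15/2.

15/2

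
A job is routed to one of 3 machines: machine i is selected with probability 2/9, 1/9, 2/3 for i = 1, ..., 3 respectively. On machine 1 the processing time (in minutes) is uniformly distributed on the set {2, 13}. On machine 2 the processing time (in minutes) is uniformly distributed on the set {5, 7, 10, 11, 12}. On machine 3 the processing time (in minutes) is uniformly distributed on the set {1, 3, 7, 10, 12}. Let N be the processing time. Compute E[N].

106/15

E[N | machine 1] = (2+13)/2 = 15/2.
E[N | machine 2] = (5+7+10+11+12)/5 = 9.
E[N | machine 3] = (1+3+7+10+12)/5 = 33/5.
By the law of total expectation,
E[N] = (2/9)·(15/2) + (1/9)·(9) + (2/3)·(33/5) = 106/15.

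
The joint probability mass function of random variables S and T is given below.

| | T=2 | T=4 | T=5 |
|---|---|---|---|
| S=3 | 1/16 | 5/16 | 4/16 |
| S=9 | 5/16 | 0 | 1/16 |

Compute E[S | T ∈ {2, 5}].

P(T ∈ {2, 5}) = 11/16.
Summing S·P(S=x,T=y) over the conditioning event gives 69/16.
E[S | T ∈ {2, 5}] = (69/16) / (11/16) = 69/11.

69/11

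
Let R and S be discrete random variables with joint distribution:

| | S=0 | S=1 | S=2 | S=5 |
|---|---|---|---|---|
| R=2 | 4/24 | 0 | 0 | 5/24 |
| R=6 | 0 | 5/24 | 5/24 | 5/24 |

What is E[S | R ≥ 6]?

P(R ≥ 6) = 5/8.
Summing S·P(R=x,S=y) over the conditioning event gives 5/3.
E[S | R ≥ 6] = (5/3) / (5/8) = 8/3.

8/3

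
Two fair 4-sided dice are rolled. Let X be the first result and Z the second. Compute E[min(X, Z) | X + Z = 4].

Outcomes with X + Z = 4: (1,3), (2,2), (3,1), each with probability 1/16.
E[min(X, Z) | X + Z = 4] = (1 + 2 + 1) / 3 = 4/3.

4/3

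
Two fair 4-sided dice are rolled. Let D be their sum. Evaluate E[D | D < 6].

P(D < 6) = 5/8.
Σ over the event: 2·1/16 + 3·1/8 + 4·3/16 + 5·1/4 = 5/2.
E[D | D < 6] = (5/2) / (5/8) = 4.

4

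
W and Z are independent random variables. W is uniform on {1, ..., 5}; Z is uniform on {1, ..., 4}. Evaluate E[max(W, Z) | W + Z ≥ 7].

9/2

Outcomes with W + Z ≥ 7: (3,4), (4,3), (4,4), (5,2), (5,3), (5,4), each with probability 1/20.
E[max(W, Z) | W + Z ≥ 7] = (4 + 4 + 4 + 5 + 5 + 5) / 6 = 9/2.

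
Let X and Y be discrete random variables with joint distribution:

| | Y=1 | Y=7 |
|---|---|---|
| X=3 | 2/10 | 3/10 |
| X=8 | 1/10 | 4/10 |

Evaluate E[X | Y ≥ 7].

P(Y ≥ 7) = 7/10.
Σ X·P over the event = 3·(3/10) + 8·(4/10) = 41/10.
E[X | Y ≥ 7] = (41/10) / (7/10) = 41/7.

41/7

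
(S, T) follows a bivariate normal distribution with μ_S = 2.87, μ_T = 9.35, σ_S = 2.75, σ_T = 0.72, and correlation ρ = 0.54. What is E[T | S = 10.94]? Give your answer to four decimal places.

10.4910

For a bivariate normal, E[T | S=x] = μ_T + ρ·(σ_T/σ_S)·(x − μ_S).
E[T | S=10.94] = 9.35 + (0.54)·(0.72/2.75)·(10.94 − (2.87)) = 9.35 + (0.141382)·(8.07) = 10.4910.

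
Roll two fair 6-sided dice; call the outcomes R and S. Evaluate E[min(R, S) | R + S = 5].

3/2

Outcomes with R + S = 5: (1,4), (2,3), (3,2), (4,1), each with probability 1/36.
E[min(R, S) | R + S = 5] = (1 + 2 + 2 + 1) / 4 = 3/2.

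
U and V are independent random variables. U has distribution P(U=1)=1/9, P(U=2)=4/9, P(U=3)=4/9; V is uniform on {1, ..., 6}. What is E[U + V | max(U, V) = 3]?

84/17

P(max(U, V) = 3) = 17/54.
Summing (U+V)·P(x,y) over outcomes with max(U, V) = 3 gives 14/9.
E[U + V | max(U, V) = 3] = (14/9) / (17/54) = 84/17.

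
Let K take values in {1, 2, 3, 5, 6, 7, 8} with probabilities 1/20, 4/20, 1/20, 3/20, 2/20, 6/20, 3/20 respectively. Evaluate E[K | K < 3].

P(K < 3) = 1/4.
Σ over the event: 1·1/20 + 2·1/5 = 9/20.
E[K | K < 3] = (9/20) / (1/4) = 9/5.

9/5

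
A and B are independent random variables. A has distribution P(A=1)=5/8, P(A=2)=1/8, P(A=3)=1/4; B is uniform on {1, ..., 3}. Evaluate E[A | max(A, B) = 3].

25/12

P(max(A, B) = 3) = 1/2.
Summing A·P(x,y) over outcomes with max(A, B) = 3 gives 25/24.
E[A | max(A, B) = 3] = (25/24) / (1/2) = 25/12.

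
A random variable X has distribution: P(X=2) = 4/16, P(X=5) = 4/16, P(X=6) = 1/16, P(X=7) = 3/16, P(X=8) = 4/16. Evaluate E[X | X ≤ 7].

55/12

P(X ≤ 7) = 3/4.
Σ over the event: 2·1/4 + 5·1/4 + 6·1/16 + 7·3/16 = 55/16.
E[X | X ≤ 7] = (55/16) / (3/4) = 55/12.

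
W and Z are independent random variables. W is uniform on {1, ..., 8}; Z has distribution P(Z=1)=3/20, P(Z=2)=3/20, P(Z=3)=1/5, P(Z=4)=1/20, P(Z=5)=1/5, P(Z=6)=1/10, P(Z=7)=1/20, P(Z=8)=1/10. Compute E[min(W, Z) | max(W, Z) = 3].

11/6

P(max(W, Z) = 3) = 9/80.
Summing min(W,Z)·P(x,y) over outcomes with max(W, Z) = 3 gives 33/160.
E[min(W, Z) | max(W, Z) = 3] = (33/160) / (9/80) = 11/6.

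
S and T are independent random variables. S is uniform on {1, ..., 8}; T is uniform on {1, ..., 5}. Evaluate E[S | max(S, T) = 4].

Outcomes with max(S, T) = 4: (1,4), (2,4), (3,4), (4,1), (4,2), (4,3), (4,4), each with probability 1/40.
E[S | max(S, T) = 4] = (1 + 2 + 3 + 4 + 4 + 4 + 4) / 7 = 22/7.

22/7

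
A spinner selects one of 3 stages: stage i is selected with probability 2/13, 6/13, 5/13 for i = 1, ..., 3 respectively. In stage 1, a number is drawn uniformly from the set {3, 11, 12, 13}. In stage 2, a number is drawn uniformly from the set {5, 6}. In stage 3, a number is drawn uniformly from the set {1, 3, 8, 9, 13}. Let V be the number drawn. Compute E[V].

E[V | stage 1] = (3+11+12+13)/4 = 39/4.
E[V | stage 2] = (5+6)/2 = 11/2.
E[V | stage 3] = (1+3+8+9+13)/5 = 34/5.
By the law of total expectation,
E[V] = (2/13)·(39/4) + (6/13)·(11/2) + (5/13)·(34/5) = 173/26.

173/26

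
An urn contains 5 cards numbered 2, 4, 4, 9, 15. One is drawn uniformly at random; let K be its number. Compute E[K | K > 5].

12

P(K > 5) = 2/5.
Σ over the event: 9·1/5 + 15·1/5 = 24/5.
E[K | K > 5] = (24/5) / (2/5) = 12.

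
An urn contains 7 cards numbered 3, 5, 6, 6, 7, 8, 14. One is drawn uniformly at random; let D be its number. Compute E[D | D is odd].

P(D is odd) = 3/7.
Σ over the event: 3·1/7 + 5·1/7 + 7·1/7 = 15/7.
E[D | D is odd] = (15/7) / (3/7) = 5.

5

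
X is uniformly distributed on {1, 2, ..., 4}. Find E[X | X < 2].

1

Given X < 2, X is equally likely to be any of {1}.
E[X | X < 2] = (1) / 1 = 1.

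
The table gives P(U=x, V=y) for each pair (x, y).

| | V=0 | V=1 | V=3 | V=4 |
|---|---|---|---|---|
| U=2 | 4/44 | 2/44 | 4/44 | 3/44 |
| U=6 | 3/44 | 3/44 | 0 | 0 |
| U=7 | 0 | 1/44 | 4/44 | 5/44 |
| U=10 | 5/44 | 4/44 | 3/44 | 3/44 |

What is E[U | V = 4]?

71/11

P(V = 4) = 1/4.
Σ U·P over the event = 2·(3/44) + 7·(5/44) + 10·(3/44) = 71/44.
E[U | V = 4] = (71/44) / (1/4) = 71/11.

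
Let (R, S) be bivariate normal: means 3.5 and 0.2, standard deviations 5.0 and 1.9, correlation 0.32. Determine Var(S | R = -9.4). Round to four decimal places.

3.2403

The conditional variance in a bivariate normal is σ_S²(1 − ρ²), independent of x.
Var(S | R=-9.4) = (1.9)²·(1 − (0.32)²) = 3.61·0.8976 = 3.2403.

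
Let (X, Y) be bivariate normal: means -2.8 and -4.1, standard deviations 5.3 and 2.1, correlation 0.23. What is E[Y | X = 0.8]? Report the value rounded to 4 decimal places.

For a bivariate normal, E[Y | X=x] = μ_Y + ρ·(σ_Y/σ_X)·(x − μ_X).
E[Y | X=0.8] = -4.1 + (0.23)·(2.1/5.3)·(0.8 − (-2.8)) = -4.1 + (0.091132)·(3.6) = -3.7719.

-3.7719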